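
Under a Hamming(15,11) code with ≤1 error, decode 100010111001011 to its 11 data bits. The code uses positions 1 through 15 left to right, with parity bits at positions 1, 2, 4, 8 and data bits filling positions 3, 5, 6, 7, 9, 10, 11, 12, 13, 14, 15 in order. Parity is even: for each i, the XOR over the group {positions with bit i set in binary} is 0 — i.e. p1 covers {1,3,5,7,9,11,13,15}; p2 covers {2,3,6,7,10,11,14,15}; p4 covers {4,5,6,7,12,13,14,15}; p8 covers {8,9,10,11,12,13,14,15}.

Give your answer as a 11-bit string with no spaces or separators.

01011001010

s1 (pos 1,3,5,7,9,11,13,15): 1⊕0⊕1⊕1⊕1⊕0⊕0⊕1 = 1
s2 (pos 2,3,6,7,10,11,14,15): 0⊕0⊕0⊕1⊕0⊕0⊕1⊕1 = 1
s4 (pos 4,5,6,7,12,13,14,15): 0⊕1⊕0⊕1⊕1⊕0⊕1⊕1 = 1
s8 (pos 8,9,10,11,12,13,14,15): 1⊕1⊕0⊕0⊕1⊕0⊕1⊕1 = 1
Syndrome s8…s1 = 1111 → error at position 15.
Flip position 15: 100010111001011 → 100010111001010
Read data bits from positions 3,5,6,7,9,10,11,12,13,14,15: 01011001010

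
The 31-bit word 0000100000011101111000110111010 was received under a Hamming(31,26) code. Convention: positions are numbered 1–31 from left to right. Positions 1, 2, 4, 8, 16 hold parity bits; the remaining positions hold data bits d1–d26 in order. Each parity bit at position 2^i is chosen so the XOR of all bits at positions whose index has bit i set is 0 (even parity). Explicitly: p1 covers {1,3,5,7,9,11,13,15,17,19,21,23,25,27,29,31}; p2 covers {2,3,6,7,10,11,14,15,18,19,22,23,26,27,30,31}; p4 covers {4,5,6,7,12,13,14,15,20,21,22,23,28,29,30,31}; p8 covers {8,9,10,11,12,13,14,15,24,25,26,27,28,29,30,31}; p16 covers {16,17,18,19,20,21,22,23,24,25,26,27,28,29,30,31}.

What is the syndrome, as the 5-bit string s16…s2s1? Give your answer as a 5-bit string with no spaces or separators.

00110

s1 (pos 1,3,5,7,9,11,13,15,17,19,21,23,25,27,29,31): 0⊕0⊕1⊕0⊕0⊕0⊕1⊕0⊕1⊕1⊕0⊕1⊕0⊕1⊕0⊕0 = 0
s2 (pos 2,3,6,7,10,11,14,15,18,19,22,23,26,27,30,31): 0⊕0⊕0⊕0⊕0⊕0⊕1⊕0⊕1⊕1⊕0⊕1⊕1⊕1⊕1⊕0 = 1
s4 (pos 4,5,6,7,12,13,14,15,20,21,22,23,28,29,30,31): 0⊕1⊕0⊕0⊕1⊕1⊕1⊕0⊕0⊕0⊕0⊕1⊕1⊕0⊕1⊕0 = 1
s8 (pos 8,9,10,11,12,13,14,15,24,25,26,27,28,29,30,31): 0⊕0⊕0⊕0⊕1⊕1⊕1⊕0⊕1⊕0⊕1⊕1⊕1⊕0⊕1⊕0 = 0
s16 (pos 16,17,18,19,20,21,22,23,24,25,26,27,28,29,30,31): 1⊕1⊕1⊕1⊕0⊕0⊕0⊕1⊕1⊕0⊕1⊕1⊕1⊕0⊕1⊕0 = 0
Syndrome s16…s1 = 00110 → error at position 6.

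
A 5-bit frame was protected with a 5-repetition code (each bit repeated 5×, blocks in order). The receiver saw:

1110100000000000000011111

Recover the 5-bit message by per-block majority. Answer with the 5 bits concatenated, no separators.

10001

Block 1 (11101): 4 ones → 1
Block 2 (00000): 0 ones → 0
Block 3 (00000): 0 ones → 0
Block 4 (00000): 0 ones → 0
Block 5 (11111): 5 ones → 1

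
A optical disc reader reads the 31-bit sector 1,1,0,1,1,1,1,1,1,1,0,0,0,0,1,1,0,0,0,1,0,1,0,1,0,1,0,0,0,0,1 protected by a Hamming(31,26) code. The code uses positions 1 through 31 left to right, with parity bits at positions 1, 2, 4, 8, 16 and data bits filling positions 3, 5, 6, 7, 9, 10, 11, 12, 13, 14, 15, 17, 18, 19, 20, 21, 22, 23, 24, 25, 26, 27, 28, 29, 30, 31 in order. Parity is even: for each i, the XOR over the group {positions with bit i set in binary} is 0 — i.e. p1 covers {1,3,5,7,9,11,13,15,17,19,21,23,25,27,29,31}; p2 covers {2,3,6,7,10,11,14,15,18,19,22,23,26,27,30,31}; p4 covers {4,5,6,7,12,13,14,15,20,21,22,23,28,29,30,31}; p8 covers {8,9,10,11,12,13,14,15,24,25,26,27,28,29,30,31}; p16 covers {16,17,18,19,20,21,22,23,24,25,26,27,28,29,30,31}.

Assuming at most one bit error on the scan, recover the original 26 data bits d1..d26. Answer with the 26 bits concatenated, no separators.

s1 (pos 1,3,5,7,9,11,13,15,17,19,21,23,25,27,29,31): 1⊕0⊕1⊕1⊕1⊕0⊕0⊕1⊕0⊕0⊕0⊕0⊕0⊕0⊕0⊕1 = 0
s2 (pos 2,3,6,7,10,11,14,15,18,19,22,23,26,27,30,31): 1⊕0⊕1⊕1⊕1⊕0⊕0⊕1⊕0⊕0⊕1⊕0⊕1⊕0⊕0⊕1 = 0
s4 (pos 4,5,6,7,12,13,14,15,20,21,22,23,28,29,30,31): 1⊕1⊕1⊕1⊕0⊕0⊕0⊕1⊕1⊕0⊕1⊕0⊕0⊕0⊕0⊕1 = 0
s8 (pos 8,9,10,11,12,13,14,15,24,25,26,27,28,29,30,31): 1⊕1⊕1⊕0⊕0⊕0⊕0⊕1⊕1⊕0⊕1⊕0⊕0⊕0⊕0⊕1 = 1
s16 (pos 16,17,18,19,20,21,22,23,24,25,26,27,28,29,30,31): 1⊕0⊕0⊕0⊕1⊕0⊕1⊕0⊕1⊕0⊕1⊕0⊕0⊕0⊕0⊕1 = 0
Syndrome s16…s1 = 01000 → error at position 8.
Flip position 8: 1101111111000011000101010100001 → 1101111011000011000101010100001
Read data bits from positions 3,5,6,7,9,10,11,12,13,14,15,17,18,19,20,21,22,23,24,25,26,27,28,29,30,31: 01111100001000101010100001

01111100001000101010100001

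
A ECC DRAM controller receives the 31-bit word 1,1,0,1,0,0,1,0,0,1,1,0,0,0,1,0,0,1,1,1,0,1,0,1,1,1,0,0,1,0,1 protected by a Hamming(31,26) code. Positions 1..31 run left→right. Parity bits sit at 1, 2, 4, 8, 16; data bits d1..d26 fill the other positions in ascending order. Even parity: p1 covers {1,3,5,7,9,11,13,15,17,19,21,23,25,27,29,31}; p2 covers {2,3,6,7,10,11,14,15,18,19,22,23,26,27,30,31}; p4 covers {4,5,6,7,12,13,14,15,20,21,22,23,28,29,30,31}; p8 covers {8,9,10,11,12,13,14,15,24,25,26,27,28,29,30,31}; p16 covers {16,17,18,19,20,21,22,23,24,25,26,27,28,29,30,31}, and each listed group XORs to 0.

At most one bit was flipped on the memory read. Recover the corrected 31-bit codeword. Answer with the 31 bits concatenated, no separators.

1101001001100010011001011100101

s1 (pos 1,3,5,7,9,11,13,15,17,19,21,23,25,27,29,31): 1⊕0⊕0⊕1⊕0⊕1⊕0⊕1⊕0⊕1⊕0⊕0⊕1⊕0⊕1⊕1 = 0
s2 (pos 2,3,6,7,10,11,14,15,18,19,22,23,26,27,30,31): 1⊕0⊕0⊕1⊕1⊕1⊕0⊕1⊕1⊕1⊕1⊕0⊕1⊕0⊕0⊕1 = 0
s4 (pos 4,5,6,7,12,13,14,15,20,21,22,23,28,29,30,31): 1⊕0⊕0⊕1⊕0⊕0⊕0⊕1⊕1⊕0⊕1⊕0⊕0⊕1⊕0⊕1 = 1
s8 (pos 8,9,10,11,12,13,14,15,24,25,26,27,28,29,30,31): 0⊕0⊕1⊕1⊕0⊕0⊕0⊕1⊕1⊕1⊕1⊕0⊕0⊕1⊕0⊕1 = 0
s16 (pos 16,17,18,19,20,21,22,23,24,25,26,27,28,29,30,31): 0⊕0⊕1⊕1⊕1⊕0⊕1⊕0⊕1⊕1⊕1⊕0⊕0⊕1⊕0⊕1 = 1
Syndrome s16…s1 = 10100 → error at position 20.
Flip position 20: 1101001001100010011101011100101 → 1101001001100010011001011100101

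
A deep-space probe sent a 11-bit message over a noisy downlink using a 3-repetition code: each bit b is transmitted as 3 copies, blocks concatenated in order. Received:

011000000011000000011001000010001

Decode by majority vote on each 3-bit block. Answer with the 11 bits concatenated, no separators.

Block 1 (011): 2 ones → 1
Block 2 (000): 0 ones → 0
Block 3 (000): 0 ones → 0
Block 4 (011): 2 ones → 1
Block 5 (000): 0 ones → 0
Block 6 (000): 0 ones → 0
Block 7 (011): 2 ones → 1
Block 8 (001): 1 one → 0
Block 9 (000): 0 ones → 0
Block 10 (010): 1 one → 0
Block 11 (001): 1 one → 0

10010010000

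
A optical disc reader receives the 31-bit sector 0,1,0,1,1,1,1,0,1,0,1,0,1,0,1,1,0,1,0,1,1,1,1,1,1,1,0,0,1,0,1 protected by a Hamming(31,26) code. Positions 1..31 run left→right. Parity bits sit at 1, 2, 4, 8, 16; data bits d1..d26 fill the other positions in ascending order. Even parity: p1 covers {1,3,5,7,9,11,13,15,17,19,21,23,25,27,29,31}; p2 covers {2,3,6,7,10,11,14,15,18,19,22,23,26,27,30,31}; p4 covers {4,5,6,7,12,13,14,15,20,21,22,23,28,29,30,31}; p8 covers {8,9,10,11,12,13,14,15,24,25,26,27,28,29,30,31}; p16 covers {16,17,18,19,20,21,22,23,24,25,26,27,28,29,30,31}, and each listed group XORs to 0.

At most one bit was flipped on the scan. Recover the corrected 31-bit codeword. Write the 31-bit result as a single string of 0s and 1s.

0101111010101011010111110100101

s1 (pos 1,3,5,7,9,11,13,15,17,19,21,23,25,27,29,31): 0⊕0⊕1⊕1⊕1⊕1⊕1⊕1⊕0⊕0⊕1⊕1⊕1⊕0⊕1⊕1 = 1
s2 (pos 2,3,6,7,10,11,14,15,18,19,22,23,26,27,30,31): 1⊕0⊕1⊕1⊕0⊕1⊕0⊕1⊕1⊕0⊕1⊕1⊕1⊕0⊕0⊕1 = 0
s4 (pos 4,5,6,7,12,13,14,15,20,21,22,23,28,29,30,31): 1⊕1⊕1⊕1⊕0⊕1⊕0⊕1⊕1⊕1⊕1⊕1⊕0⊕1⊕0⊕1 = 0
s8 (pos 8,9,10,11,12,13,14,15,24,25,26,27,28,29,30,31): 0⊕1⊕0⊕1⊕0⊕1⊕0⊕1⊕1⊕1⊕1⊕0⊕0⊕1⊕0⊕1 = 1
s16 (pos 16,17,18,19,20,21,22,23,24,25,26,27,28,29,30,31): 1⊕0⊕1⊕0⊕1⊕1⊕1⊕1⊕1⊕1⊕1⊕0⊕0⊕1⊕0⊕1 = 1
Syndrome s16…s1 = 11001 → error at position 25.
Flip position 25: 0101111010101011010111111100101 → 0101111010101011010111110100101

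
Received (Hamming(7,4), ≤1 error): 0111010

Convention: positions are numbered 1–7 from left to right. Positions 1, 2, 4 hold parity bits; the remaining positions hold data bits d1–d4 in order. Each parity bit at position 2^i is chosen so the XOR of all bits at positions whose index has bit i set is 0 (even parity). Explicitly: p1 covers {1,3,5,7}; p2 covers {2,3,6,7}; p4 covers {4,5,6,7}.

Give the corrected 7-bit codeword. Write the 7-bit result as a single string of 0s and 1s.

s1 (pos 1,3,5,7): 0⊕1⊕0⊕0 = 1
s2 (pos 2,3,6,7): 1⊕1⊕1⊕0 = 1
s4 (pos 4,5,6,7): 1⊕0⊕1⊕0 = 0
Syndrome s4…s1 = 011 → error at position 3.
Flip position 3: 0111010 → 0101010

0101010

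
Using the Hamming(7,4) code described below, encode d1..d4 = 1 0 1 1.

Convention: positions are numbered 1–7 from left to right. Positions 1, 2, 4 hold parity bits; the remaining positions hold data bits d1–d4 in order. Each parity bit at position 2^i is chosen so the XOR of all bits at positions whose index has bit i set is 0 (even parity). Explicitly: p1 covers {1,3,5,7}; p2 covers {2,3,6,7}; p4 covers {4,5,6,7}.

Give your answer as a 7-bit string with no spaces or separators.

0110011

Place data at non-parity positions: p1 p2 1 p4 0 1 1
p1 (pos 1,3,5,7): XOR of data positions = 1⊕0⊕1 = 0
p2 (pos 2,3,6,7): XOR of data positions = 1⊕1⊕1 = 1
p4 (pos 4,5,6,7): XOR of data positions = 0⊕1⊕1 = 0
Codeword: 0110011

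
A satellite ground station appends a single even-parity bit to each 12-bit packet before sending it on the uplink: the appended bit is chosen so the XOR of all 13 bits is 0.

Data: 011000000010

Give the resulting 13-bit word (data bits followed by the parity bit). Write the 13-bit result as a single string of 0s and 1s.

0110000000101

XOR of the 12 data bits: 0⊕1⊕1⊕0⊕0⊕0⊕0⊕0⊕0⊕0⊕1⊕0 = 1
Parity bit = 1 (so all 13 bits XOR to 0).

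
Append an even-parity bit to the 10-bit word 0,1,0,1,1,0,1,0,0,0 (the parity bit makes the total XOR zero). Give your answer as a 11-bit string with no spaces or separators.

01011010000

XOR of the 10 data bits: 0⊕1⊕0⊕1⊕1⊕0⊕1⊕0⊕0⊕0 = 0
Parity bit = 0 (so all 11 bits XOR to 0).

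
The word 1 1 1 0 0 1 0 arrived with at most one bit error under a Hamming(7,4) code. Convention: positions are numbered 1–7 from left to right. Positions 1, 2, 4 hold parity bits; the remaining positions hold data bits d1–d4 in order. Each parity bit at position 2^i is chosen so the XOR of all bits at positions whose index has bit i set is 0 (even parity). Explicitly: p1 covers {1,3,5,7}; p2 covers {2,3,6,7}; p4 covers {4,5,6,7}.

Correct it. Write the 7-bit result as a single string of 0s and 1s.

1110000

s1 (pos 1,3,5,7): 1⊕1⊕0⊕0 = 0
s2 (pos 2,3,6,7): 1⊕1⊕1⊕0 = 1
s4 (pos 4,5,6,7): 0⊕0⊕1⊕0 = 1
Syndrome s4…s1 = 110 → error at position 6.
Flip position 6: 1110010 → 1110000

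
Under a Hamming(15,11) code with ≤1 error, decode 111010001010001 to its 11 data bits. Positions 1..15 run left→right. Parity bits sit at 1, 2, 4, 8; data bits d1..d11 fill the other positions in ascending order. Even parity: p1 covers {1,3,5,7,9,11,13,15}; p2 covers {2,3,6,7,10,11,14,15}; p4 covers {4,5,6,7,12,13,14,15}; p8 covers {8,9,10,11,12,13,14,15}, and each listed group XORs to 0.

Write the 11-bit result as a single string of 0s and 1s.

11001010001

s1 (pos 1,3,5,7,9,11,13,15): 1⊕1⊕1⊕0⊕1⊕1⊕0⊕1 = 0
s2 (pos 2,3,6,7,10,11,14,15): 1⊕1⊕0⊕0⊕0⊕1⊕0⊕1 = 0
s4 (pos 4,5,6,7,12,13,14,15): 0⊕1⊕0⊕0⊕0⊕0⊕0⊕1 = 0
s8 (pos 8,9,10,11,12,13,14,15): 0⊕1⊕0⊕1⊕0⊕0⊕0⊕1 = 1
Syndrome s8…s1 = 1000 → error at position 8.
Flip position 8: 111010001010001 → 111010011010001
Read data bits from positions 3,5,6,7,9,10,11,12,13,14,15: 11001010001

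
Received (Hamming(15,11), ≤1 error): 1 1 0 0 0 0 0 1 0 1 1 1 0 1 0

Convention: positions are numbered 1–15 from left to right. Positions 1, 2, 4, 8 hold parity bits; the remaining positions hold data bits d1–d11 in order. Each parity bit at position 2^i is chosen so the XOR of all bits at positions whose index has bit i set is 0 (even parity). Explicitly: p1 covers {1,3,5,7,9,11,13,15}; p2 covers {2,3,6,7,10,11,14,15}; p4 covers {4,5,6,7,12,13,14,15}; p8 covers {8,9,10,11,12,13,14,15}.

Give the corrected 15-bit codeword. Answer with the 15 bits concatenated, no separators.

110000000111010

s1 (pos 1,3,5,7,9,11,13,15): 1⊕0⊕0⊕0⊕0⊕1⊕0⊕0 = 0
s2 (pos 2,3,6,7,10,11,14,15): 1⊕0⊕0⊕0⊕1⊕1⊕1⊕0 = 0
s4 (pos 4,5,6,7,12,13,14,15): 0⊕0⊕0⊕0⊕1⊕0⊕1⊕0 = 0
s8 (pos 8,9,10,11,12,13,14,15): 1⊕0⊕1⊕1⊕1⊕0⊕1⊕0 = 1
Syndrome s8…s1 = 1000 → error at position 8.
Flip position 8: 110000010111010 → 110000000111010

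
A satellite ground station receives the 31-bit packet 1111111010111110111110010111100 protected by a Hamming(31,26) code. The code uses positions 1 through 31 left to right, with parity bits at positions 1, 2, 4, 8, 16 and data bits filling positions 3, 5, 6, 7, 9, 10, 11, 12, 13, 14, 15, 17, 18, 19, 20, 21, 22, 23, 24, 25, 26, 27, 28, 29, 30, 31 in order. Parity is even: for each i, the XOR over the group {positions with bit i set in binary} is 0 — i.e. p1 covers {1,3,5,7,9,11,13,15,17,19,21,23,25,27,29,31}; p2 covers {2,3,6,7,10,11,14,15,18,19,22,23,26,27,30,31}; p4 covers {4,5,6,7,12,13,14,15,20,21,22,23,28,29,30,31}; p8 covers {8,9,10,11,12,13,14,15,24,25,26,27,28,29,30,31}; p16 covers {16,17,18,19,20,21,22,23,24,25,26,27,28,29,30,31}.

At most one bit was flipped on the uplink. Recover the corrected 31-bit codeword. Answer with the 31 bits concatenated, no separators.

1111111010011110111110010111100

s1 (pos 1,3,5,7,9,11,13,15,17,19,21,23,25,27,29,31): 1⊕1⊕1⊕1⊕1⊕1⊕1⊕1⊕1⊕1⊕1⊕0⊕0⊕1⊕1⊕0 = 1
s2 (pos 2,3,6,7,10,11,14,15,18,19,22,23,26,27,30,31): 1⊕1⊕1⊕1⊕0⊕1⊕1⊕1⊕1⊕1⊕0⊕0⊕1⊕1⊕0⊕0 = 1
s4 (pos 4,5,6,7,12,13,14,15,20,21,22,23,28,29,30,31): 1⊕1⊕1⊕1⊕1⊕1⊕1⊕1⊕1⊕1⊕0⊕0⊕1⊕1⊕0⊕0 = 0
s8 (pos 8,9,10,11,12,13,14,15,24,25,26,27,28,29,30,31): 0⊕1⊕0⊕1⊕1⊕1⊕1⊕1⊕1⊕0⊕1⊕1⊕1⊕1⊕0⊕0 = 1
s16 (pos 16,17,18,19,20,21,22,23,24,25,26,27,28,29,30,31): 0⊕1⊕1⊕1⊕1⊕1⊕0⊕0⊕1⊕0⊕1⊕1⊕1⊕1⊕0⊕0 = 0
Syndrome s16…s1 = 01011 → error at position 11.
Flip position 11: 1111111010111110111110010111100 → 1111111010011110111110010111100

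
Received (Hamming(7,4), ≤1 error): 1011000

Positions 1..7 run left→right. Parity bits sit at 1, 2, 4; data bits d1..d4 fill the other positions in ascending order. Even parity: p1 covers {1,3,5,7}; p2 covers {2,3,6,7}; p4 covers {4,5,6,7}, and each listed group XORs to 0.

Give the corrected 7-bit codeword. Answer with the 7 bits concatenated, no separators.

s1 (pos 1,3,5,7): 1⊕1⊕0⊕0 = 0
s2 (pos 2,3,6,7): 0⊕1⊕0⊕0 = 1
s4 (pos 4,5,6,7): 1⊕0⊕0⊕0 = 1
Syndrome s4…s1 = 110 → error at position 6.
Flip position 6: 1011000 → 1011010

1011010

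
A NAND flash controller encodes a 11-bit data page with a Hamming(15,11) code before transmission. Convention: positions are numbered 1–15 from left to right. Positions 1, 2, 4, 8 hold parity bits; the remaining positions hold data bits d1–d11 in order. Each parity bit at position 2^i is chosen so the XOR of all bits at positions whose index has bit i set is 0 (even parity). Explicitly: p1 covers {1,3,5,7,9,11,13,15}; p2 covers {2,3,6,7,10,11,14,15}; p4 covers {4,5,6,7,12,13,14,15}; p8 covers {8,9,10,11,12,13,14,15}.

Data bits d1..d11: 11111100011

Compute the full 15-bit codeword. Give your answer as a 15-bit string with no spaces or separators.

Place data at non-parity positions: p1 p2 1 p4 1 1 1 p8 1 1 0 0 0 1 1
p1 (pos 1,3,5,7,9,11,13,15): XOR of data positions = 1⊕1⊕1⊕1⊕0⊕0⊕1 = 1
p2 (pos 2,3,6,7,10,11,14,15): XOR of data positions = 1⊕1⊕1⊕1⊕0⊕1⊕1 = 0
p4 (pos 4,5,6,7,12,13,14,15): XOR of data positions = 1⊕1⊕1⊕0⊕0⊕1⊕1 = 1
p8 (pos 8,9,10,11,12,13,14,15): XOR of data positions = 1⊕1⊕0⊕0⊕0⊕1⊕1 = 0
Codeword: 101111101100011

101111101100011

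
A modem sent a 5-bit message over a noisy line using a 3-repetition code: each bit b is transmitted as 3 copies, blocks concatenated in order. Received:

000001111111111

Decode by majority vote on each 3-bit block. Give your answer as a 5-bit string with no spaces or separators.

00111

Block 1 (000): 0 ones → 0
Block 2 (001): 1 one → 0
Block 3 (111): 3 ones → 1
Block 4 (111): 3 ones → 1
Block 5 (111): 3 ones → 1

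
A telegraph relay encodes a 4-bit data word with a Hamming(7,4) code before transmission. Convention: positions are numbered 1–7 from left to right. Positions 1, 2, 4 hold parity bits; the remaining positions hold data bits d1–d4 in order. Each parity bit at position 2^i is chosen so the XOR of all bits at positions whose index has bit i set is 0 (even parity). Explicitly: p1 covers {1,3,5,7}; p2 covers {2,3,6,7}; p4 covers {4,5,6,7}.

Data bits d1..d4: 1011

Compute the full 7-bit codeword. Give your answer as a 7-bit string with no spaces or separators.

0110011

Place data at non-parity positions: p1 p2 1 p4 0 1 1
p1 (pos 1,3,5,7): XOR of data positions = 1⊕0⊕1 = 0
p2 (pos 2,3,6,7): XOR of data positions = 1⊕1⊕1 = 1
p4 (pos 4,5,6,7): XOR of data positions = 0⊕1⊕1 = 0
Codeword: 0110011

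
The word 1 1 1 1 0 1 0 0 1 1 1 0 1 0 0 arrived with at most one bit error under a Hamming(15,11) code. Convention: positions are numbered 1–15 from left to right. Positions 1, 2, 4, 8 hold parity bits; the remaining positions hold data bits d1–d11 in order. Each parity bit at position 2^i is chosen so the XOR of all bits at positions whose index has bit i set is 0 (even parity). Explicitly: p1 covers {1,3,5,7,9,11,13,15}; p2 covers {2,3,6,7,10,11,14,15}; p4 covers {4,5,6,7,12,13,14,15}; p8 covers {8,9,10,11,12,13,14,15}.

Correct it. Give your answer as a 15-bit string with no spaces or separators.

s1 (pos 1,3,5,7,9,11,13,15): 1⊕1⊕0⊕0⊕1⊕1⊕1⊕0 = 1
s2 (pos 2,3,6,7,10,11,14,15): 1⊕1⊕1⊕0⊕1⊕1⊕0⊕0 = 1
s4 (pos 4,5,6,7,12,13,14,15): 1⊕0⊕1⊕0⊕0⊕1⊕0⊕0 = 1
s8 (pos 8,9,10,11,12,13,14,15): 0⊕1⊕1⊕1⊕0⊕1⊕0⊕0 = 0
Syndrome s8…s1 = 0111 → error at position 7.
Flip position 7: 111101001110100 → 111101101110100

111101101110100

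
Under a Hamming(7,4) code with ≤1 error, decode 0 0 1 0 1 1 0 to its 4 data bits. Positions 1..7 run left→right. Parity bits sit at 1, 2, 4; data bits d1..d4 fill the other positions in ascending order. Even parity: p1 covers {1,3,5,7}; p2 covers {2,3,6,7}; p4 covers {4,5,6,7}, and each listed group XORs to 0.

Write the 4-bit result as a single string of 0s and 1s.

1110

s1 (pos 1,3,5,7): 0⊕1⊕1⊕0 = 0
s2 (pos 2,3,6,7): 0⊕1⊕1⊕0 = 0
s4 (pos 4,5,6,7): 0⊕1⊕1⊕0 = 0
Syndrome s4…s1 = 000 → no error.
Read data bits from positions 3,5,6,7: 1110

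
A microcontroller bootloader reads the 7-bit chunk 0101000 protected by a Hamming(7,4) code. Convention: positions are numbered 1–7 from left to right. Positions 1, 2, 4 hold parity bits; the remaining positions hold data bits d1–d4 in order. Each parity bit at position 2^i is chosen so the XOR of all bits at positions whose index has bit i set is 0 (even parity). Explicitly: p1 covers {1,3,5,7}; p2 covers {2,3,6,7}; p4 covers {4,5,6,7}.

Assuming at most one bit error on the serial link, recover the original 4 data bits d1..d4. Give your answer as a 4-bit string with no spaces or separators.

0010

s1 (pos 1,3,5,7): 0⊕0⊕0⊕0 = 0
s2 (pos 2,3,6,7): 1⊕0⊕0⊕0 = 1
s4 (pos 4,5,6,7): 1⊕0⊕0⊕0 = 1
Syndrome s4…s1 = 110 → error at position 6.
Flip position 6: 0101000 → 0101010
Read data bits from positions 3,5,6,7: 0010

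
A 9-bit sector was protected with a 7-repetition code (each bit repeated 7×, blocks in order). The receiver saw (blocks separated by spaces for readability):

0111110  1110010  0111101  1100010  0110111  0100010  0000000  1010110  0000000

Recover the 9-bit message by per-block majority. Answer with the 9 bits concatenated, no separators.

111010010

Block 1 (0111110): 5 ones → 1
Block 2 (1110010): 4 ones → 1
Block 3 (0111101): 5 ones → 1
Block 4 (1100010): 3 ones → 0
Block 5 (0110111): 5 ones → 1
Block 6 (0100010): 2 ones → 0
Block 7 (0000000): 0 ones → 0
Block 8 (1010110): 4 ones → 1
Block 9 (0000000): 0 ones → 0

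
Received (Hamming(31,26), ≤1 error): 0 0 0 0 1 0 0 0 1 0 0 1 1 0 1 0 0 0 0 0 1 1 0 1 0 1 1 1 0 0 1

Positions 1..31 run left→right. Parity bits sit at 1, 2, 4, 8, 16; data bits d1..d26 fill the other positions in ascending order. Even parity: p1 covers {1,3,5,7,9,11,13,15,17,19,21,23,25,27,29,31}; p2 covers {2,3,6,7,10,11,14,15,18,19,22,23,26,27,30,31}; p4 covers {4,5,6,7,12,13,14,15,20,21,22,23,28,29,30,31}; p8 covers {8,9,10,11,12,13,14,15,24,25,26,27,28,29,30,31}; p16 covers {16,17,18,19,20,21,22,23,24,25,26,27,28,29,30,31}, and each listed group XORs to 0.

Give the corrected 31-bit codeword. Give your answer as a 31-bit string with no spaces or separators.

0000100010011010000011010101001

s1 (pos 1,3,5,7,9,11,13,15,17,19,21,23,25,27,29,31): 0⊕0⊕1⊕0⊕1⊕0⊕1⊕1⊕0⊕0⊕1⊕0⊕0⊕1⊕0⊕1 = 1
s2 (pos 2,3,6,7,10,11,14,15,18,19,22,23,26,27,30,31): 0⊕0⊕0⊕0⊕0⊕0⊕0⊕1⊕0⊕0⊕1⊕0⊕1⊕1⊕0⊕1 = 1
s4 (pos 4,5,6,7,12,13,14,15,20,21,22,23,28,29,30,31): 0⊕1⊕0⊕0⊕1⊕1⊕0⊕1⊕0⊕1⊕1⊕0⊕1⊕0⊕0⊕1 = 0
s8 (pos 8,9,10,11,12,13,14,15,24,25,26,27,28,29,30,31): 0⊕1⊕0⊕0⊕1⊕1⊕0⊕1⊕1⊕0⊕1⊕1⊕1⊕0⊕0⊕1 = 1
s16 (pos 16,17,18,19,20,21,22,23,24,25,26,27,28,29,30,31): 0⊕0⊕0⊕0⊕0⊕1⊕1⊕0⊕1⊕0⊕1⊕1⊕1⊕0⊕0⊕1 = 1
Syndrome s16…s1 = 11011 → error at position 27.
Flip position 27: 0000100010011010000011010111001 → 0000100010011010000011010101001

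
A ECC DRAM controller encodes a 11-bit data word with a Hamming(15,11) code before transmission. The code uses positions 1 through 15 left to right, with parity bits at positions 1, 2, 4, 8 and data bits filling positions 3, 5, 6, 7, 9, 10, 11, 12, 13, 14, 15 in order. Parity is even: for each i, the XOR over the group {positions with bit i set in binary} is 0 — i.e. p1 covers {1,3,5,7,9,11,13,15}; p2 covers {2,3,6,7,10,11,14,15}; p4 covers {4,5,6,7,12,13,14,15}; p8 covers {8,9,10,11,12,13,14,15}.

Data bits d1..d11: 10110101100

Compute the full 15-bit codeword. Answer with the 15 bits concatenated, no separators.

101001110101100

Place data at non-parity positions: p1 p2 1 p4 0 1 1 p8 0 1 0 1 1 0 0
p1 (pos 1,3,5,7,9,11,13,15): XOR of data positions = 1⊕0⊕1⊕0⊕0⊕1⊕0 = 1
p2 (pos 2,3,6,7,10,11,14,15): XOR of data positions = 1⊕1⊕1⊕1⊕0⊕0⊕0 = 0
p4 (pos 4,5,6,7,12,13,14,15): XOR of data positions = 0⊕1⊕1⊕1⊕1⊕0⊕0 = 0
p8 (pos 8,9,10,11,12,13,14,15): XOR of data positions = 0⊕1⊕0⊕1⊕1⊕0⊕0 = 1
Codeword: 101001110101100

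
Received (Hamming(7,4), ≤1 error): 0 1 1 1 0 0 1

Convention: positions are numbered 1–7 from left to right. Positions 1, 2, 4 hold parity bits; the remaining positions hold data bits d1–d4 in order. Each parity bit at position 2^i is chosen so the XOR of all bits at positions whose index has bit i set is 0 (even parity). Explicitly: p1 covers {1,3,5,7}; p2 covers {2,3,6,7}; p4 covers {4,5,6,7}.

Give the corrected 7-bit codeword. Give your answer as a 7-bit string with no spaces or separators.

s1 (pos 1,3,5,7): 0⊕1⊕0⊕1 = 0
s2 (pos 2,3,6,7): 1⊕1⊕0⊕1 = 1
s4 (pos 4,5,6,7): 1⊕0⊕0⊕1 = 0
Syndrome s4…s1 = 010 → error at position 2.
Flip position 2: 0111001 → 0011001

0011001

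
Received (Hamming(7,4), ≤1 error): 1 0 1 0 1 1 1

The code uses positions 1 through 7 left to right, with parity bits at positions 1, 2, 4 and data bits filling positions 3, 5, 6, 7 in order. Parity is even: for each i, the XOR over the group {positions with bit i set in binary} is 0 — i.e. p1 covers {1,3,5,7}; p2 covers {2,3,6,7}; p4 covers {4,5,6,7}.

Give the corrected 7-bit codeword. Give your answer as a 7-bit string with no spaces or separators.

s1 (pos 1,3,5,7): 1⊕1⊕1⊕1 = 0
s2 (pos 2,3,6,7): 0⊕1⊕1⊕1 = 1
s4 (pos 4,5,6,7): 0⊕1⊕1⊕1 = 1
Syndrome s4…s1 = 110 → error at position 6.
Flip position 6: 1010111 → 1010101

1010101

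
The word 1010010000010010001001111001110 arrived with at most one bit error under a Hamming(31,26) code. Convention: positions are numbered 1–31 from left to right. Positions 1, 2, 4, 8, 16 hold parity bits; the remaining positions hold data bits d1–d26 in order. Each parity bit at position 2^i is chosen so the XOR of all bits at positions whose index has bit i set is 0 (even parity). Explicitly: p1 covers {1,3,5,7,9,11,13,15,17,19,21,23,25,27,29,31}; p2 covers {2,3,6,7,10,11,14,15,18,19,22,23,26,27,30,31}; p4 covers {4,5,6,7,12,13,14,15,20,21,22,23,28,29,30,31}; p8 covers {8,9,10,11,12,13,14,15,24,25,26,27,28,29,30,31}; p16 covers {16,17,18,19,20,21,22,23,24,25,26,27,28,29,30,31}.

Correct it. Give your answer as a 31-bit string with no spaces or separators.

1010010000110010001001111001110

s1 (pos 1,3,5,7,9,11,13,15,17,19,21,23,25,27,29,31): 1⊕1⊕0⊕0⊕0⊕0⊕0⊕1⊕0⊕1⊕0⊕1⊕1⊕0⊕1⊕0 = 1
s2 (pos 2,3,6,7,10,11,14,15,18,19,22,23,26,27,30,31): 0⊕1⊕1⊕0⊕0⊕0⊕0⊕1⊕0⊕1⊕1⊕1⊕0⊕0⊕1⊕0 = 1
s4 (pos 4,5,6,7,12,13,14,15,20,21,22,23,28,29,30,31): 0⊕0⊕1⊕0⊕1⊕0⊕0⊕1⊕0⊕0⊕1⊕1⊕1⊕1⊕1⊕0 = 0
s8 (pos 8,9,10,11,12,13,14,15,24,25,26,27,28,29,30,31): 0⊕0⊕0⊕0⊕1⊕0⊕0⊕1⊕1⊕1⊕0⊕0⊕1⊕1⊕1⊕0 = 1
s16 (pos 16,17,18,19,20,21,22,23,24,25,26,27,28,29,30,31): 0⊕0⊕0⊕1⊕0⊕0⊕1⊕1⊕1⊕1⊕0⊕0⊕1⊕1⊕1⊕0 = 0
Syndrome s16…s1 = 01011 → error at position 11.
Flip position 11: 1010010000010010001001111001110 → 1010010000110010001001111001110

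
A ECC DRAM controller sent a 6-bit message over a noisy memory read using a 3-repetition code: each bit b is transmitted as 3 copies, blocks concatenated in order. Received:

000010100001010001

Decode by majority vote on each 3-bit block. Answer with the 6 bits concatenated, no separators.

Block 1 (000): 0 ones → 0
Block 2 (010): 1 one → 0
Block 3 (100): 1 one → 0
Block 4 (001): 1 one → 0
Block 5 (010): 1 one → 0
Block 6 (001): 1 one → 0

000000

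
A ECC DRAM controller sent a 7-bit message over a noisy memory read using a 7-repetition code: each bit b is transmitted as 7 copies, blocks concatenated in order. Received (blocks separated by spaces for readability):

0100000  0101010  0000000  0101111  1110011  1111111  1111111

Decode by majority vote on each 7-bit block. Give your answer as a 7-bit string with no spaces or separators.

0001111

Block 1 (0100000): 1 one → 0
Block 2 (0101010): 3 ones → 0
Block 3 (0000000): 0 ones → 0
Block 4 (0101111): 5 ones → 1
Block 5 (1110011): 5 ones → 1
Block 6 (1111111): 7 ones → 1
Block 7 (1111111): 7 ones → 1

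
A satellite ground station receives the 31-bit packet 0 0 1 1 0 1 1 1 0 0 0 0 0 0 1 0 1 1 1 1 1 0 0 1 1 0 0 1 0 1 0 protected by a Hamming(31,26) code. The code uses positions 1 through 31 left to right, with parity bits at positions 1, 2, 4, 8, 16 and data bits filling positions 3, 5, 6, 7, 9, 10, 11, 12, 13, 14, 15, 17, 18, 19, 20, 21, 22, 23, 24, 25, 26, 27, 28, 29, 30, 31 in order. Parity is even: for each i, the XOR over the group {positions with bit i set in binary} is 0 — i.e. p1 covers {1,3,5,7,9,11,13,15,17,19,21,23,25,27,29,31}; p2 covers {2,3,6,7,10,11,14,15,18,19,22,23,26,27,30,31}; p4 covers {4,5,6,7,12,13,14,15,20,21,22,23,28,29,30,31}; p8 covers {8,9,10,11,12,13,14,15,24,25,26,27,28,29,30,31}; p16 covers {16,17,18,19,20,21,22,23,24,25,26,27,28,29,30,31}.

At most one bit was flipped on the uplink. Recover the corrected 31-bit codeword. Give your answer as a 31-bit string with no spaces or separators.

s1 (pos 1,3,5,7,9,11,13,15,17,19,21,23,25,27,29,31): 0⊕1⊕0⊕1⊕0⊕0⊕0⊕1⊕1⊕1⊕1⊕0⊕1⊕0⊕0⊕0 = 1
s2 (pos 2,3,6,7,10,11,14,15,18,19,22,23,26,27,30,31): 0⊕1⊕1⊕1⊕0⊕0⊕0⊕1⊕1⊕1⊕0⊕0⊕0⊕0⊕1⊕0 = 1
s4 (pos 4,5,6,7,12,13,14,15,20,21,22,23,28,29,30,31): 1⊕0⊕1⊕1⊕0⊕0⊕0⊕1⊕1⊕1⊕0⊕0⊕1⊕0⊕1⊕0 = 0
s8 (pos 8,9,10,11,12,13,14,15,24,25,26,27,28,29,30,31): 1⊕0⊕0⊕0⊕0⊕0⊕0⊕1⊕1⊕1⊕0⊕0⊕1⊕0⊕1⊕0 = 0
s16 (pos 16,17,18,19,20,21,22,23,24,25,26,27,28,29,30,31): 0⊕1⊕1⊕1⊕1⊕1⊕0⊕0⊕1⊕1⊕0⊕0⊕1⊕0⊕1⊕0 = 1
Syndrome s16…s1 = 10011 → error at position 19.
Flip position 19: 0011011100000010111110011001010 → 0011011100000010110110011001010

0011011100000010110110011001010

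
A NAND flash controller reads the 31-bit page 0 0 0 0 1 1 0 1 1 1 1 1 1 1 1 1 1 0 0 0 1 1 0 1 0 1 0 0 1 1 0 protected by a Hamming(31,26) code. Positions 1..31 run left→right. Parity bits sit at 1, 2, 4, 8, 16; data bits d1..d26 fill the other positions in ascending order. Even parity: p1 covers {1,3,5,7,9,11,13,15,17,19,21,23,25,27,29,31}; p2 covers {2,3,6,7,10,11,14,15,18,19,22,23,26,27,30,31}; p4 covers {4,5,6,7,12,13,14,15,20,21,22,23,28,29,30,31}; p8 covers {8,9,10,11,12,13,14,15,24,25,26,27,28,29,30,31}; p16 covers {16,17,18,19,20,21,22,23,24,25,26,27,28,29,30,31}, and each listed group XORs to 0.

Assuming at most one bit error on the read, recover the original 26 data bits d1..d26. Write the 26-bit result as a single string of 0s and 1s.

s1 (pos 1,3,5,7,9,11,13,15,17,19,21,23,25,27,29,31): 0⊕0⊕1⊕0⊕1⊕1⊕1⊕1⊕1⊕0⊕1⊕0⊕0⊕0⊕1⊕0 = 0
s2 (pos 2,3,6,7,10,11,14,15,18,19,22,23,26,27,30,31): 0⊕0⊕1⊕0⊕1⊕1⊕1⊕1⊕0⊕0⊕1⊕0⊕1⊕0⊕1⊕0 = 0
s4 (pos 4,5,6,7,12,13,14,15,20,21,22,23,28,29,30,31): 0⊕1⊕1⊕0⊕1⊕1⊕1⊕1⊕0⊕1⊕1⊕0⊕0⊕1⊕1⊕0 = 0
s8 (pos 8,9,10,11,12,13,14,15,24,25,26,27,28,29,30,31): 1⊕1⊕1⊕1⊕1⊕1⊕1⊕1⊕1⊕0⊕1⊕0⊕0⊕1⊕1⊕0 = 0
s16 (pos 16,17,18,19,20,21,22,23,24,25,26,27,28,29,30,31): 1⊕1⊕0⊕0⊕0⊕1⊕1⊕0⊕1⊕0⊕1⊕0⊕0⊕1⊕1⊕0 = 0
Syndrome s16…s1 = 00000 → no error.
Read data bits from positions 3,5,6,7,9,10,11,12,13,14,15,17,18,19,20,21,22,23,24,25,26,27,28,29,30,31: 01101111111100011010100110

01101111111100011010100110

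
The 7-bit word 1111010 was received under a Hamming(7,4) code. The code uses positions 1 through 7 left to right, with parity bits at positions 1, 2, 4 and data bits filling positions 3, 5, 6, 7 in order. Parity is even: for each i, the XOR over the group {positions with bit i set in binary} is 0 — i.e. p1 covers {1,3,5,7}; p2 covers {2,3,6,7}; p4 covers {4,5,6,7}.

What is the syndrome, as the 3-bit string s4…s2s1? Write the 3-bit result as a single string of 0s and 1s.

010

s1 (pos 1,3,5,7): 1⊕1⊕0⊕0 = 0
s2 (pos 2,3,6,7): 1⊕1⊕1⊕0 = 1
s4 (pos 4,5,6,7): 1⊕0⊕1⊕0 = 0
Syndrome s4…s1 = 010 → error at position 2.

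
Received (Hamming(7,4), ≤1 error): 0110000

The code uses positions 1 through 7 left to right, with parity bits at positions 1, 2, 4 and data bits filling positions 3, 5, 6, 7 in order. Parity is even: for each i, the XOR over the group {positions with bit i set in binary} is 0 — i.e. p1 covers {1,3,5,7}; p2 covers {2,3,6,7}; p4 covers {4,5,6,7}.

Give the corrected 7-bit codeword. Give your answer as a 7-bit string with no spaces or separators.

s1 (pos 1,3,5,7): 0⊕1⊕0⊕0 = 1
s2 (pos 2,3,6,7): 1⊕1⊕0⊕0 = 0
s4 (pos 4,5,6,7): 0⊕0⊕0⊕0 = 0
Syndrome s4…s1 = 001 → error at position 1.
Flip position 1: 0110000 → 1110000

1110000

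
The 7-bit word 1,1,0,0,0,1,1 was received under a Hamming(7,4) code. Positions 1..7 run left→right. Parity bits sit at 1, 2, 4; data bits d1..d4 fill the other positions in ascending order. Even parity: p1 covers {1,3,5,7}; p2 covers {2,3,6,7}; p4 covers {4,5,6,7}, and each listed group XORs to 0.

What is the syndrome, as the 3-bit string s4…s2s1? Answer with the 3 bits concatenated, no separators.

010

s1 (pos 1,3,5,7): 1⊕0⊕0⊕1 = 0
s2 (pos 2,3,6,7): 1⊕0⊕1⊕1 = 1
s4 (pos 4,5,6,7): 0⊕0⊕1⊕1 = 0
Syndrome s4…s1 = 010 → error at position 2.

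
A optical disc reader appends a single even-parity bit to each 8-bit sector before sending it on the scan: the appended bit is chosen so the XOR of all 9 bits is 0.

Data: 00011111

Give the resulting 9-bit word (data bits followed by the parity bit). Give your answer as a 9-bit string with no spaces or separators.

000111111

XOR of the 8 data bits: 0⊕0⊕0⊕1⊕1⊕1⊕1⊕1 = 1
Parity bit = 1 (so all 9 bits XOR to 0).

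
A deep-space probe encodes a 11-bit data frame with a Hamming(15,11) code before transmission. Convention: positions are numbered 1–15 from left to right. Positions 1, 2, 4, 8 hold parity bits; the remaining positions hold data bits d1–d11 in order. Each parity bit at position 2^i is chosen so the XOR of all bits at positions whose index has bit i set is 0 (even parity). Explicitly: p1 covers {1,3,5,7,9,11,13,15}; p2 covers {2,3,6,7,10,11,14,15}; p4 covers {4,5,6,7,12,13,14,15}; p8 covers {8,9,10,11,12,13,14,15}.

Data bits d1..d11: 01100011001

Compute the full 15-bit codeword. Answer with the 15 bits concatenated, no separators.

Place data at non-parity positions: p1 p2 0 p4 1 1 0 p8 0 0 1 1 0 0 1
p1 (pos 1,3,5,7,9,11,13,15): XOR of data positions = 0⊕1⊕0⊕0⊕1⊕0⊕1 = 1
p2 (pos 2,3,6,7,10,11,14,15): XOR of data positions = 0⊕1⊕0⊕0⊕1⊕0⊕1 = 1
p4 (pos 4,5,6,7,12,13,14,15): XOR of data positions = 1⊕1⊕0⊕1⊕0⊕0⊕1 = 0
p8 (pos 8,9,10,11,12,13,14,15): XOR of data positions = 0⊕0⊕1⊕1⊕0⊕0⊕1 = 1
Codeword: 110011010011001

110011010011001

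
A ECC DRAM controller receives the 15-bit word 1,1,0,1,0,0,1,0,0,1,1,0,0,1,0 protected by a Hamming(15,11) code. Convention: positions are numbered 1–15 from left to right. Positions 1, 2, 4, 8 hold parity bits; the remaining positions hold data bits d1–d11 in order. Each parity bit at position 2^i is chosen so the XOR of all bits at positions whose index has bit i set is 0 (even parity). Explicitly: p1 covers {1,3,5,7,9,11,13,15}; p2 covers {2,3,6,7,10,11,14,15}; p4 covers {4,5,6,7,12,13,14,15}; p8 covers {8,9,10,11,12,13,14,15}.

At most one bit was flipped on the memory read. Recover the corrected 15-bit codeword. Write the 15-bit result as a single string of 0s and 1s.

110100100110011

s1 (pos 1,3,5,7,9,11,13,15): 1⊕0⊕0⊕1⊕0⊕1⊕0⊕0 = 1
s2 (pos 2,3,6,7,10,11,14,15): 1⊕0⊕0⊕1⊕1⊕1⊕1⊕0 = 1
s4 (pos 4,5,6,7,12,13,14,15): 1⊕0⊕0⊕1⊕0⊕0⊕1⊕0 = 1
s8 (pos 8,9,10,11,12,13,14,15): 0⊕0⊕1⊕1⊕0⊕0⊕1⊕0 = 1
Syndrome s8…s1 = 1111 → error at position 15.
Flip position 15: 110100100110010 → 110100100110011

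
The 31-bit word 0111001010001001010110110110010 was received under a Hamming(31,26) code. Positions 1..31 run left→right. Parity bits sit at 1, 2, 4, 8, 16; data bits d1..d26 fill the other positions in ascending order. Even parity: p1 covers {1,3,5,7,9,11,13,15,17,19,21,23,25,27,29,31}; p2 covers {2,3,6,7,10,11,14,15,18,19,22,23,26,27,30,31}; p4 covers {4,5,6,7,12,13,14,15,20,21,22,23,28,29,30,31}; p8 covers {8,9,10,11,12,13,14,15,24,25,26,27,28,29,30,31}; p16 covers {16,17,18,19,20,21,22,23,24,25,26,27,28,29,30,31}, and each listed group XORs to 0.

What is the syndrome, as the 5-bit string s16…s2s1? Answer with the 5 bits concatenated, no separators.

10101

s1 (pos 1,3,5,7,9,11,13,15,17,19,21,23,25,27,29,31): 0⊕1⊕0⊕1⊕1⊕0⊕1⊕0⊕0⊕0⊕1⊕1⊕0⊕1⊕0⊕0 = 1
s2 (pos 2,3,6,7,10,11,14,15,18,19,22,23,26,27,30,31): 1⊕1⊕0⊕1⊕0⊕0⊕0⊕0⊕1⊕0⊕0⊕1⊕1⊕1⊕1⊕0 = 0
s4 (pos 4,5,6,7,12,13,14,15,20,21,22,23,28,29,30,31): 1⊕0⊕0⊕1⊕0⊕1⊕0⊕0⊕1⊕1⊕0⊕1⊕0⊕0⊕1⊕0 = 1
s8 (pos 8,9,10,11,12,13,14,15,24,25,26,27,28,29,30,31): 0⊕1⊕0⊕0⊕0⊕1⊕0⊕0⊕1⊕0⊕1⊕1⊕0⊕0⊕1⊕0 = 0
s16 (pos 16,17,18,19,20,21,22,23,24,25,26,27,28,29,30,31): 1⊕0⊕1⊕0⊕1⊕1⊕0⊕1⊕1⊕0⊕1⊕1⊕0⊕0⊕1⊕0 = 1
Syndrome s16…s1 = 10101 → error at position 21.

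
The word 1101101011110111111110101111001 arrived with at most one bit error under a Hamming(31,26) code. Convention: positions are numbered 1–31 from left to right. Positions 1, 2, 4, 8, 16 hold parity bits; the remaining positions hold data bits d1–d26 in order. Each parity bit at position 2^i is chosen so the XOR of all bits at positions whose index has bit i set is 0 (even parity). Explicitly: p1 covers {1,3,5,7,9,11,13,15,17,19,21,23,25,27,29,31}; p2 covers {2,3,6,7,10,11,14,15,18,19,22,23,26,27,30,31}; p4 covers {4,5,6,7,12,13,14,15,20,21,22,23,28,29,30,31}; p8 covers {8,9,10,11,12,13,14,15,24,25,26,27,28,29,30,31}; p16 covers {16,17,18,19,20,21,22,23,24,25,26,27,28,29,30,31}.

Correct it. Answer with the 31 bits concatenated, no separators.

1101101011111111111110101111001

s1 (pos 1,3,5,7,9,11,13,15,17,19,21,23,25,27,29,31): 1⊕0⊕1⊕1⊕1⊕1⊕0⊕1⊕1⊕1⊕1⊕1⊕1⊕1⊕0⊕1 = 1
s2 (pos 2,3,6,7,10,11,14,15,18,19,22,23,26,27,30,31): 1⊕0⊕0⊕1⊕1⊕1⊕1⊕1⊕1⊕1⊕0⊕1⊕1⊕1⊕0⊕1 = 0
s4 (pos 4,5,6,7,12,13,14,15,20,21,22,23,28,29,30,31): 1⊕1⊕0⊕1⊕1⊕0⊕1⊕1⊕1⊕1⊕0⊕1⊕1⊕0⊕0⊕1 = 1
s8 (pos 8,9,10,11,12,13,14,15,24,25,26,27,28,29,30,31): 0⊕1⊕1⊕1⊕1⊕0⊕1⊕1⊕0⊕1⊕1⊕1⊕1⊕0⊕0⊕1 = 1
s16 (pos 16,17,18,19,20,21,22,23,24,25,26,27,28,29,30,31): 1⊕1⊕1⊕1⊕1⊕1⊕0⊕1⊕0⊕1⊕1⊕1⊕1⊕0⊕0⊕1 = 0
Syndrome s16…s1 = 01101 → error at position 13.
Flip position 13: 1101101011110111111110101111001 → 1101101011111111111110101111001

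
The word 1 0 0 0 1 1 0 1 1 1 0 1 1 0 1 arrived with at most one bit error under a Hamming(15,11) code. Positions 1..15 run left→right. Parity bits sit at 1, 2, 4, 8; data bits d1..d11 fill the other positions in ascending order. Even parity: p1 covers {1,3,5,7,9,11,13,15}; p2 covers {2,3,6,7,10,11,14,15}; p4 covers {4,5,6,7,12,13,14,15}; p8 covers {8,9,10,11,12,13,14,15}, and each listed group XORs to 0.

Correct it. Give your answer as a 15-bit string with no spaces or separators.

s1 (pos 1,3,5,7,9,11,13,15): 1⊕0⊕1⊕0⊕1⊕0⊕1⊕1 = 1
s2 (pos 2,3,6,7,10,11,14,15): 0⊕0⊕1⊕0⊕1⊕0⊕0⊕1 = 1
s4 (pos 4,5,6,7,12,13,14,15): 0⊕1⊕1⊕0⊕1⊕1⊕0⊕1 = 1
s8 (pos 8,9,10,11,12,13,14,15): 1⊕1⊕1⊕0⊕1⊕1⊕0⊕1 = 0
Syndrome s8…s1 = 0111 → error at position 7.
Flip position 7: 100011011101101 → 100011111101101

100011111101101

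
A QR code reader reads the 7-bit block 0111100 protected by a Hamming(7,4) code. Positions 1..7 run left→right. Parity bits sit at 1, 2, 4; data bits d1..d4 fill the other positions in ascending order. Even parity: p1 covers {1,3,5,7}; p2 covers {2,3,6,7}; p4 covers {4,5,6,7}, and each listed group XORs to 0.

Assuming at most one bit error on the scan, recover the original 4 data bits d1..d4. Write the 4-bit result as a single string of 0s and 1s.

1100

s1 (pos 1,3,5,7): 0⊕1⊕1⊕0 = 0
s2 (pos 2,3,6,7): 1⊕1⊕0⊕0 = 0
s4 (pos 4,5,6,7): 1⊕1⊕0⊕0 = 0
Syndrome s4…s1 = 000 → no error.
Read data bits from positions 3,5,6,7: 1100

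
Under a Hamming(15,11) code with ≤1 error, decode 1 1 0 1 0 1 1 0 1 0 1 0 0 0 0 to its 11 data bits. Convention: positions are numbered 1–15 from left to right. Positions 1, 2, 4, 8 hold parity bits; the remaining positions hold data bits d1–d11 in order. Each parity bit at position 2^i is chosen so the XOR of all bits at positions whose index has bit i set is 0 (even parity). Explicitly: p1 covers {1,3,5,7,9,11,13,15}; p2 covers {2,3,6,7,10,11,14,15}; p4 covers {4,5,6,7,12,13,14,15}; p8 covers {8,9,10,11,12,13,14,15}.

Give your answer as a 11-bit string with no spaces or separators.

s1 (pos 1,3,5,7,9,11,13,15): 1⊕0⊕0⊕1⊕1⊕1⊕0⊕0 = 0
s2 (pos 2,3,6,7,10,11,14,15): 1⊕0⊕1⊕1⊕0⊕1⊕0⊕0 = 0
s4 (pos 4,5,6,7,12,13,14,15): 1⊕0⊕1⊕1⊕0⊕0⊕0⊕0 = 1
s8 (pos 8,9,10,11,12,13,14,15): 0⊕1⊕0⊕1⊕0⊕0⊕0⊕0 = 0
Syndrome s8…s1 = 0100 → error at position 4.
Flip position 4: 110101101010000 → 110001101010000
Read data bits from positions 3,5,6,7,9,10,11,12,13,14,15: 00111010000

00111010000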